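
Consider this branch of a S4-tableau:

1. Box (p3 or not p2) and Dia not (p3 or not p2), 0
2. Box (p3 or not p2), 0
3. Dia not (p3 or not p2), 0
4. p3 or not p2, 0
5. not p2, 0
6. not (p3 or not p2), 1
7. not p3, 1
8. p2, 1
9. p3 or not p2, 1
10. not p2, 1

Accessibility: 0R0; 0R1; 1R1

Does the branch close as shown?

Both p2 and not p2 appear at 1.

Yes, closed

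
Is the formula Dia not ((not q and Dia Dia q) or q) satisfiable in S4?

Satisfiable (open branch found)

1. Dia not ((not q and Dia Dia q) or q), 0
2. not ((not q and Dia Dia q) or q), 1   [Dia-rule on 1: fresh world 1, 0R1]
3. not (not q and Dia Dia q), 1   [neg-or-rule on 2]
4. not q, 1   [neg-or-rule on 2]
5. not Dia Dia q, 1   [neg-and-rule on 3 (branches; this branch)]
6. not Dia q, 1   [neg-Dia-rule on 5 via 1R1]
Accessibility: 0R0, 0R1, 1R1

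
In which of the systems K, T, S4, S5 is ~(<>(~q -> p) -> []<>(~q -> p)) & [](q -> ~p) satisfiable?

S4-tableau for the formula:
1. ~(<>(~q -> p) -> []<>(~q -> p)) & [](q -> ~p), u
2. ~(<>(~q -> p) -> []<>(~q -> p)), u   [&-rule on 1]
3. [](q -> ~p), u   [&-rule on 1]
4. <>(~q -> p), u   [~->-rule on 2]
5. ~[]<>(~q -> p), u   [~->-rule on 2]
6. q -> ~p, u   [[]-rule on 3 via uRu]
7. ~p, u   [->-rule on 6 (branches; this branch)]
8. ~q -> p, v   [<>-rule on 4: fresh world v, uRv]
9. q -> ~p, v   [[]-rule on 3 via uRv]
10. p, v   [->-rule on 8 (branches; this branch)]
11. ~q, v   [->-rule on 9 (branches; this branch)]
12. ~<>(~q -> p), w   [~[]-rule on 5: fresh world w, uRw]
13. q -> ~p, w   [[]-rule on 3 via uRw]
14. ~(~q -> p), w   [~<>-rule on 12 via wRw]
15. ~q, w   [~->-rule on 14]
16. ~p, w   [~->-rule on 14]
Accessibility: uRu, uRv, uRw, vRv, wRw
Complete open branch: satisfiable in S4, hence also in K, T (this S4-model is also a K-model and a T-model).
S5-tableau for the formula:
1. ~(<>(~q -> p) -> []<>(~q -> p)) & [](q -> ~p), u
2. ~(<>(~q -> p) -> []<>(~q -> p)), u   [&-rule on 1]
3. [](q -> ~p), u   [&-rule on 1]
4. <>(~q -> p), u   [~->-rule on 2]
5. ~[]<>(~q -> p), u   [~->-rule on 2]
6. q -> ~p, u   [[]-rule on 3 via uRu]
7. ~p, u   [->-rule on 6 (branches; this branch)]
8. ~q -> p, v   [<>-rule on 4: fresh world v, uRv]
9. q -> ~p, v   [[]-rule on 3 via uRv]
10. p, v   [->-rule on 8 (branches; this branch)]
11. ~q, v   [->-rule on 9 (branches; this branch)]
12. ~<>(~q -> p), w   [~[]-rule on 5: fresh world w, uRw]
13. q -> ~p, w   [[]-rule on 3 via uRw]
14. ~(~q -> p), u   [~<>-rule on 12 via wRu]
15. ~q, u   [~->-rule on 14]
16. ~(~q -> p), v   [~<>-rule on 12 via wRv]
17. ~p, v   [~->-rule on 16]
Accessibility: uRu, uRv, uRw, vRu, vRv, vRw, wRu, wRv, wRw
Branch closes: p and ~p both at v.
Every branch closes (one shown): unsatisfiable in S5.

K, T, S4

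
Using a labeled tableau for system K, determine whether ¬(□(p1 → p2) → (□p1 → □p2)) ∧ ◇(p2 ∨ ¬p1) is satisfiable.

1. ¬(□(p1 → p2) → (□p1 → □p2)) ∧ ◇(p2 ∨ ¬p1), 0
2. ¬(□(p1 → p2) → (□p1 → □p2)), 0   [∧-rule on 1]
3. ◇(p2 ∨ ¬p1), 0   [∧-rule on 1]
4. □(p1 → p2), 0   [¬→-rule on 2]
5. ¬(□p1 → □p2), 0   [¬→-rule on 2]
6. □p1, 0   [¬→-rule on 5]
7. ¬□p2, 0   [¬→-rule on 5]
8. p2 ∨ ¬p1, 1   [◇-rule on 3: fresh world 1, 0R1]
9. p1 → p2, 1   [□-rule on 4 via 0R1]
10. p1, 1   [□-rule on 6 via 0R1]
11. p2, 1   [∨-rule on 8 (branches; this branch)]
12. ¬p2, 2   [¬□-rule on 7: fresh world 2, 0R2]
13. p1 → p2, 2   [□-rule on 4 via 0R2]
14. p1, 2   [□-rule on 6 via 0R2]
15. p2, 2   [→-rule on 13 (branches; this branch)]
Accessibility: 0R1, 0R2
Branch closes: p2 and ¬p2 both at 2.
Every branch closes; the branch above is one of them.

No, unsatisfiable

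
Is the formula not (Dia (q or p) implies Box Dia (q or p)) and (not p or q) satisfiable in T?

1. not (Dia (q or p) implies Box Dia (q or p)) and (not p or q), w0
2. not (Dia (q or p) implies Box Dia (q or p)), w0
3. not p or q, w0
4. Dia (q or p), w0
5. not Box Dia (q or p), w0
6. q, w0
7. q or p, w1
8. p, w1
9. not Dia (q or p), w2
10. not (q or p), w2
11. not q, w2
12. not p, w2
Accessibility: w0Rw0, w0Rw1, w0Rw2, w1Rw1, w2Rw2

Yes, satisfiable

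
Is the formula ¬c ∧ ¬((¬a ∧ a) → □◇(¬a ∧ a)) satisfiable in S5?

1. ¬c ∧ ¬((¬a ∧ a) → □◇(¬a ∧ a)), 0
2. ¬c, 0
3. ¬((¬a ∧ a) → □◇(¬a ∧ a)), 0
4. ¬a ∧ a, 0
5. ¬□◇(¬a ∧ a), 0
6. ¬a, 0
7. a, 0
Accessibility: 0R0
Branch closes: a and ¬a both at 0.
Every branch closes; the branch above is one of them.

No, unsatisfiable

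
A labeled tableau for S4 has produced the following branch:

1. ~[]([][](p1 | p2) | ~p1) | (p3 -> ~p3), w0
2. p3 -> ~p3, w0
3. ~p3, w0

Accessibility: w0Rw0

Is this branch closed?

No, open

No world carries both an atom and its negation.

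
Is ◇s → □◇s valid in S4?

Tableau for the negation ¬(◇s → □◇s):
1. ¬(◇s → □◇s), w0
2. ◇s, w0
3. ¬□◇s, w0
4. s, w1
5. ¬◇s, w2
6. ¬s, w2
Accessibility: w0Rw0, w0Rw1, w0Rw2, w1Rw1, w2Rw2
The negation has an open branch (countermodel exists).

No, not valid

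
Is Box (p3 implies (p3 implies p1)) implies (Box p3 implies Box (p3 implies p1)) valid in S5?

Valid

Tableau for the negation not (Box (p3 implies (p3 implies p1)) implies (Box p3 implies Box (p3 implies p1))):
1. not (Box (p3 implies (p3 implies p1)) implies (Box p3 implies Box (p3 implies p1))), u
2. Box (p3 implies (p3 implies p1)), u   [neg-implies-rule on 1]
3. not (Box p3 implies Box (p3 implies p1)), u   [neg-implies-rule on 1]
4. Box p3, u   [neg-implies-rule on 3]
5. not Box (p3 implies p1), u   [neg-implies-rule on 3]
6. p3 implies (p3 implies p1), u   [Box-rule on 2 via uRu]
7. p3, u   [Box-rule on 4 via uRu]
8. p3 implies p1, u   [implies-rule on 6 (branches; this branch)]
9. p1, u   [implies-rule on 8 (branches; this branch)]
10. not (p3 implies p1), v   [neg-Box-rule on 5: fresh world v, uRv]
11. p3, v   [neg-implies-rule on 10]
12. not p1, v   [neg-implies-rule on 10]
13. p3 implies (p3 implies p1), v   [Box-rule on 2 via uRv]
14. p3 implies p1, v   [implies-rule on 13 (branches; this branch)]
15. p1, v   [implies-rule on 14 (branches; this branch)]
Accessibility: uRu, uRv, vRu, vRv
Branch closes: p1 and not p1 both at v.
All branches of the negation close; one closing branch shown above.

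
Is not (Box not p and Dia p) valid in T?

Tableau for the negation Box not p and Dia p:
1. Box not p and Dia p, w0
2. Box not p, w0
3. Dia p, w0
4. not p, w0
5. p, w1
6. not p, w1
Accessibility: w0Rw0, w0Rw1, w1Rw1
Branch closes: p and not p both at w1.
Every branch of the negation's tableau closes; the branch above is one of them.

Valid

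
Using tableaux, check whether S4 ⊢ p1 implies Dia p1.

Valid

Tableau for the negation not (p1 implies Dia p1):
1. not (p1 implies Dia p1), 0
2. p1, 0   [neg-implies-rule on 1]
3. not Dia p1, 0   [neg-implies-rule on 1]
4. not p1, 0   [neg-Dia-rule on 3 via 0R0]
Accessibility: 0R0
Branch closes: p1 and not p1 both at 0.
Every branch of the negation's tableau closes; the branch above is one of them.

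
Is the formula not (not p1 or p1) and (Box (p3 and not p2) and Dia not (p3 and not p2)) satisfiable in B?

1. not (not p1 or p1) and (Box (p3 and not p2) and Dia not (p3 and not p2)), u
2. not (not p1 or p1), u
3. Box (p3 and not p2) and Dia not (p3 and not p2), u
4. p1, u
5. not p1, u
Accessibility: uRu
Branch closes: p1 and not p1 both at u.
Every branch closes; the branch above is one of them.

No, unsatisfiable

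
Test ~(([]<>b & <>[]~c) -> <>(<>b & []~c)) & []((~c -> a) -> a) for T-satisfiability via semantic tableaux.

No, unsatisfiable

1. ~(([]<>b & <>[]~c) -> <>(<>b & []~c)) & []((~c -> a) -> a), u
2. ~(([]<>b & <>[]~c) -> <>(<>b & []~c)), u   [&-rule on 1]
3. []((~c -> a) -> a), u   [&-rule on 1]
4. []<>b & <>[]~c, u   [~->-rule on 2]
5. ~<>(<>b & []~c), u   [~->-rule on 2]
6. []<>b, u   [&-rule on 4]
7. <>[]~c, u   [&-rule on 4]
8. (~c -> a) -> a, u   [[]-rule on 3 via uRu]
9. ~(<>b & []~c), u   [~<>-rule on 5 via uRu]
10. <>b, u   [[]-rule on 6 via uRu]
11. ~(~c -> a), u   [->-rule on 8 (branches; this branch)]
12. ~c, u   [~->-rule on 11]
13. ~a, u   [~->-rule on 11]
14. ~[]~c, u   [~&-rule on 9 (branches; this branch)]
15. []~c, v   [<>-rule on 7: fresh world v, uRv]
16. (~c -> a) -> a, v   [[]-rule on 3 via uRv]
17. ~(<>b & []~c), v   [~<>-rule on 5 via uRv]
18. <>b, v   [[]-rule on 6 via uRv]
19. ~c, v   [[]-rule on 15 via vRv]
20. ~(~c -> a), v   [->-rule on 16 (branches; this branch)]
21. ~a, v   [~->-rule on 20]
22. ~[]~c, v   [~&-rule on 17 (branches; this branch)]
23. b, w   [<>-rule on 10: fresh world w, uRw]
24. (~c -> a) -> a, w   [[]-rule on 3 via uRw]
25. ~(<>b & []~c), w   [~<>-rule on 5 via uRw]
26. <>b, w   [[]-rule on 6 via uRw]
27. ~(~c -> a), w   [->-rule on 24 (branches; this branch)]
28. ~c, w   [~->-rule on 27]
29. ~a, w   [~->-rule on 27]
30. ~[]~c, w   [~&-rule on 25 (branches; this branch)]
31. c, x   [~[]-rule on 14: fresh world x, uRx]
32. (~c -> a) -> a, x   [[]-rule on 3 via uRx]
33. ~(<>b & []~c), x   [~<>-rule on 5 via uRx]
34. <>b, x   [[]-rule on 6 via uRx]
35. a, x   [->-rule on 32 (branches; this branch)]
36. ~<>b, x   [~&-rule on 33 (branches; this branch)]
37. ~b, x   [~<>-rule on 36 via xRx]
38. b, y   [<>-rule on 18: fresh world y, vRy]
39. ~c, y   [[]-rule on 15 via vRy]
40. c, z   [~[]-rule on 22: fresh world z, vRz]
41. ~c, z   [[]-rule on 15 via vRz]
Accessibility: uRu, uRv, uRw, uRx, vRv, vRy, vRz, wRw, xRx, yRy, zRz
Branch closes: c and ~c both at z.
(One branch shown.) All branches close.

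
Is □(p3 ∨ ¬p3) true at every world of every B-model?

Tableau for the negation ¬□(p3 ∨ ¬p3):
1. ¬□(p3 ∨ ¬p3), 0
2. ¬(p3 ∨ ¬p3), 1
3. ¬p3, 1
4. p3, 1
Accessibility: 0R0, 0R1, 1R0, 1R1
Branch closes: p3 and ¬p3 both at 1.
All branches of the negation close; one closing branch shown above.

Yes, valid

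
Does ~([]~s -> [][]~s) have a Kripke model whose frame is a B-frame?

Satisfiable

1. ~([]~s -> [][]~s), 0
2. []~s, 0
3. ~[][]~s, 0
4. ~s, 0
5. ~[]~s, 1
6. ~s, 1
7. s, 2
Accessibility: 0R0, 0R1, 1R0, 1R1, 1R2, 2R1, 2R2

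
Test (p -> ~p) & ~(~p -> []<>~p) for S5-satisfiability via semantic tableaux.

1. (p -> ~p) & ~(~p -> []<>~p), 0
2. p -> ~p, 0
3. ~(~p -> []<>~p), 0
4. ~p, 0
5. ~[]<>~p, 0
6. ~<>~p, 1
7. p, 0
Accessibility: 0R0, 0R1, 1R0, 1R1
Branch closes: p and ~p both at 0.
Every branch closes; the branch above is one of them.

Unsatisfiable (every branch closes)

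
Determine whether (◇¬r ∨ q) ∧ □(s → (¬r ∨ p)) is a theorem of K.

No, not valid

Tableau for the negation ¬((◇¬r ∨ q) ∧ □(s → (¬r ∨ p))):
1. ¬((◇¬r ∨ q) ∧ □(s → (¬r ∨ p))), 0
2. ¬□(s → (¬r ∨ p)), 0   [¬∧-rule on 1 (branches; this branch)]
3. ¬(s → (¬r ∨ p)), 1   [¬□-rule on 2: fresh world 1, 0R1]
4. s, 1   [¬→-rule on 3]
5. ¬(¬r ∨ p), 1   [¬→-rule on 3]
6. r, 1   [¬∨-rule on 5]
7. ¬p, 1   [¬∨-rule on 5]
Accessibility: 0R1
The negation has an open branch (countermodel exists).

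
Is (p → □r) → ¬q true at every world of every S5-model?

Tableau for the negation ¬((p → □r) → ¬q):
1. ¬((p → □r) → ¬q), w0
2. p → □r, w0   [¬→-rule on 1]
3. q, w0   [¬→-rule on 1]
4. □r, w0   [→-rule on 2 (branches; this branch)]
5. r, w0   [□-rule on 4 via w0Rw0]
Accessibility: w0Rw0
The negation has an open branch (countermodel exists).

Not valid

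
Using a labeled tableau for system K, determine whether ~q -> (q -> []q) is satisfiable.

1. ~q -> (q -> []q), 0
2. q -> []q, 0   [->-rule on 1 (branches; this branch)]
3. []q, 0   [->-rule on 2 (branches; this branch)]

Satisfiable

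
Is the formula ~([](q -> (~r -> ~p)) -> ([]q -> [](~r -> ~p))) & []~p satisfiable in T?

No, unsatisfiable

1. ~([](q -> (~r -> ~p)) -> ([]q -> [](~r -> ~p))) & []~p, w0
2. ~([](q -> (~r -> ~p)) -> ([]q -> [](~r -> ~p))), w0
3. []~p, w0
4. [](q -> (~r -> ~p)), w0
5. ~([]q -> [](~r -> ~p)), w0
6. []q, w0
7. ~[](~r -> ~p), w0
8. ~p, w0
9. q -> (~r -> ~p), w0
10. q, w0
11. ~r -> ~p, w0
12. ~(~r -> ~p), w1
13. ~r, w1
14. p, w1
15. ~p, w1
Accessibility: w0Rw0, w0Rw1, w1Rw1
Branch closes: p and ~p both at w1.
Every branch closes; the branch above is one of them.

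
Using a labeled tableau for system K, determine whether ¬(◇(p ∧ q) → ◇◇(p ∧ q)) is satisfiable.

Yes, satisfiable

1. ¬(◇(p ∧ q) → ◇◇(p ∧ q)), w0
2. ◇(p ∧ q), w0   [¬→-rule on 1]
3. ¬◇◇(p ∧ q), w0   [¬→-rule on 1]
4. p ∧ q, w1   [◇-rule on 2: fresh world w1, w0Rw1]
5. p, w1   [∧-rule on 4]
6. q, w1   [∧-rule on 4]
7. ¬◇(p ∧ q), w1   [¬◇-rule on 3 via w0Rw1]
Accessibility: w0Rw1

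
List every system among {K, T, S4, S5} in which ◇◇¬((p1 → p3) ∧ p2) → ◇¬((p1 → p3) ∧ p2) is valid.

S4-tableau for the negation ¬(◇◇¬((p1 → p3) ∧ p2) → ◇¬((p1 → p3) ∧ p2)):
1. ¬(◇◇¬((p1 → p3) ∧ p2) → ◇¬((p1 → p3) ∧ p2)), u
2. ◇◇¬((p1 → p3) ∧ p2), u
3. ¬◇¬((p1 → p3) ∧ p2), u
4. (p1 → p3) ∧ p2, u
5. p1 → p3, u
6. p2, u
7. p3, u
8. ◇¬((p1 → p3) ∧ p2), v
9. (p1 → p3) ∧ p2, v
10. p1 → p3, v
11. p2, v
12. p3, v
13. ¬((p1 → p3) ∧ p2), w
14. (p1 → p3) ∧ p2, w
15. p1 → p3, w
16. p2, w
17. ¬(p1 → p3), w
18. p1, w
19. ¬p3, w
20. p3, w
Accessibility: uRu, uRv, uRw, vRv, vRw, wRw
Branch closes: p3 and ¬p3 both at w.
Every branch closes (one shown): valid in S4, hence also in S5 (every theorem of S4 is a theorem of S5).
T-tableau for the negation ¬(◇◇¬((p1 → p3) ∧ p2) → ◇¬((p1 → p3) ∧ p2)):
1. ¬(◇◇¬((p1 → p3) ∧ p2) → ◇¬((p1 → p3) ∧ p2)), u
2. ◇◇¬((p1 → p3) ∧ p2), u
3. ¬◇¬((p1 → p3) ∧ p2), u
4. (p1 → p3) ∧ p2, u
5. p1 → p3, u
6. p2, u
7. p3, u
8. ◇¬((p1 → p3) ∧ p2), v
9. (p1 → p3) ∧ p2, v
10. p1 → p3, v
11. p2, v
12. p3, v
13. ¬((p1 → p3) ∧ p2), w
14. ¬p2, w
Accessibility: uRu, uRv, vRv, vRw, wRw
Complete open branch: countermodel on a T-frame, so not valid in T, nor in K (the same frame is also a K-frame).

S4, S5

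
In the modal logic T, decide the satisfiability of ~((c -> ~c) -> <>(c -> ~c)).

1. ~((c -> ~c) -> <>(c -> ~c)), 0
2. c -> ~c, 0
3. ~<>(c -> ~c), 0
4. ~(c -> ~c), 0
5. c, 0
6. ~c, 0
Accessibility: 0R0
Branch closes: c and ~c both at 0.
All branches of the tableau close; one closing branch shown above.

Unsatisfiable (every branch closes)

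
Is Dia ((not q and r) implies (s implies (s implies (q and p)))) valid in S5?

Invalid (countermodel exists)

Tableau for the negation not Dia ((not q and r) implies (s implies (s implies (q and p)))):
1. not Dia ((not q and r) implies (s implies (s implies (q and p)))), 0
2. not ((not q and r) implies (s implies (s implies (q and p)))), 0   [neg-Dia-rule on 1 via 0R0]
3. not q and r, 0   [neg-implies-rule on 2]
4. not (s implies (s implies (q and p))), 0   [neg-implies-rule on 2]
5. not q, 0   [and-rule on 3]
6. r, 0   [and-rule on 3]
7. s, 0   [neg-implies-rule on 4]
8. not (s implies (q and p)), 0   [neg-implies-rule on 4]
9. not (q and p), 0   [neg-implies-rule on 8]
10. not p, 0   [neg-and-rule on 9 (branches; this branch)]
Accessibility: 0R0
The negation has an open branch (countermodel exists).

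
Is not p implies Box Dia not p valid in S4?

Tableau for the negation not (not p implies Box Dia not p):
1. not (not p implies Box Dia not p), 0
2. not p, 0
3. not Box Dia not p, 0
4. not Dia not p, 1
5. p, 1
Accessibility: 0R0, 0R1, 1R1
The negation has an open branch (countermodel exists).

Invalid (countermodel exists)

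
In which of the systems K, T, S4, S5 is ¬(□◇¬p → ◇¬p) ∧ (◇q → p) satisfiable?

K

K-tableau for the formula:
1. ¬(□◇¬p → ◇¬p) ∧ (◇q → p), u
2. ¬(□◇¬p → ◇¬p), u
3. ◇q → p, u
4. □◇¬p, u
5. ¬◇¬p, u
6. p, u
Complete open branch: satisfiable in K.
T-tableau for the formula:
1. ¬(□◇¬p → ◇¬p) ∧ (◇q → p), u
2. ¬(□◇¬p → ◇¬p), u
3. ◇q → p, u
4. □◇¬p, u
5. ¬◇¬p, u
6. ◇¬p, u
7. p, u
8. ¬◇q, u
9. ¬q, u
10. ¬p, v
11. ◇¬p, v
12. p, v
Accessibility: uRu, uRv, vRv
Branch closes: p and ¬p both at v.
Every branch closes (one shown): unsatisfiable in T, hence also in S4, S5 (every S4/S5-frame is a T-frame).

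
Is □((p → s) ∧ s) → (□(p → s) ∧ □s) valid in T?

Valid

Tableau for the negation ¬(□((p → s) ∧ s) → (□(p → s) ∧ □s)):
1. ¬(□((p → s) ∧ s) → (□(p → s) ∧ □s)), 0
2. □((p → s) ∧ s), 0
3. ¬(□(p → s) ∧ □s), 0
4. (p → s) ∧ s, 0
5. p → s, 0
6. s, 0
7. ¬□(p → s), 0
8. ¬(p → s), 1
9. p, 1
10. ¬s, 1
11. (p → s) ∧ s, 1
12. p → s, 1
13. s, 1
Accessibility: 0R0, 0R1, 1R1
Branch closes: s and ¬s both at 1.
Every branch of the negation's tableau closes; the branch above is one of them.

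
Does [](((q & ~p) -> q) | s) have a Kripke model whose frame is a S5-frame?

1. [](((q & ~p) -> q) | s), 0
2. ((q & ~p) -> q) | s, 0
3. s, 0
Accessibility: 0R0

Satisfiable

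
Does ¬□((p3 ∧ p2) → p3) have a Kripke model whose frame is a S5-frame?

1. ¬□((p3 ∧ p2) → p3), 0
2. ¬((p3 ∧ p2) → p3), 1
3. p3 ∧ p2, 1
4. ¬p3, 1
5. p3, 1
6. p2, 1
Accessibility: 0R0, 0R1, 1R0, 1R1
Branch closes: p3 and ¬p3 both at 1.
All branches of the tableau close; one closing branch shown above.

Unsatisfiable (every branch closes)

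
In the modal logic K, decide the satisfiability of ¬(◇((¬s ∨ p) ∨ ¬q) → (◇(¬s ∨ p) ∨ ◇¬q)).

1. ¬(◇((¬s ∨ p) ∨ ¬q) → (◇(¬s ∨ p) ∨ ◇¬q)), u
2. ◇((¬s ∨ p) ∨ ¬q), u
3. ¬(◇(¬s ∨ p) ∨ ◇¬q), u
4. ¬◇(¬s ∨ p), u
5. ¬◇¬q, u
6. (¬s ∨ p) ∨ ¬q, v
7. ¬(¬s ∨ p), v
8. s, v
9. ¬p, v
10. q, v
11. ¬s ∨ p, v
12. p, v
Accessibility: uRv
Branch closes: p and ¬p both at v.
Every branch closes; the branch above is one of them.

No, unsatisfiable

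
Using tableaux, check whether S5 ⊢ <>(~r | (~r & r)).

Invalid (countermodel exists)

Tableau for the negation ~<>(~r | (~r & r)):
1. ~<>(~r | (~r & r)), 0
2. ~(~r | (~r & r)), 0
3. r, 0
4. ~(~r & r), 0
Accessibility: 0R0
The negation has an open branch (countermodel exists).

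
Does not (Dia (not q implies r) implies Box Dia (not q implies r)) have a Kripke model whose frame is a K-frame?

1. not (Dia (not q implies r) implies Box Dia (not q implies r)), u
2. Dia (not q implies r), u
3. not Box Dia (not q implies r), u
4. not q implies r, v
5. r, v
6. not Dia (not q implies r), w
Accessibility: uRv, uRw

Satisfiable (open branch found)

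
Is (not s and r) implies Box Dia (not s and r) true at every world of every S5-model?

Tableau for the negation not ((not s and r) implies Box Dia (not s and r)):
1. not ((not s and r) implies Box Dia (not s and r)), u
2. not s and r, u   [neg-implies-rule on 1]
3. not Box Dia (not s and r), u   [neg-implies-rule on 1]
4. not s, u   [and-rule on 2]
5. r, u   [and-rule on 2]
6. not Dia (not s and r), v   [neg-Box-rule on 3: fresh world v, uRv]
7. not (not s and r), u   [neg-Dia-rule on 6 via vRu]
8. not (not s and r), v   [neg-Dia-rule on 6 via vRv]
9. not r, u   [neg-and-rule on 7 (branches; this branch)]
Accessibility: uRu, uRv, vRu, vRv
Branch closes: r and not r both at u.
Every branch of the negation's tableau closes; the branch above is one of them.

Yes, valid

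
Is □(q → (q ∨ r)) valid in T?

Tableau for the negation ¬□(q → (q ∨ r)):
1. ¬□(q → (q ∨ r)), 0
2. ¬(q → (q ∨ r)), 1
3. q, 1
4. ¬(q ∨ r), 1
5. ¬q, 1
6. ¬r, 1
Accessibility: 0R0, 0R1, 1R1
Branch closes: q and ¬q both at 1.
All branches of the negation close; one closing branch shown above.

Yes, valid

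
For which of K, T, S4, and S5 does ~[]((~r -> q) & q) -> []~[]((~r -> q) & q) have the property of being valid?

S4-tableau for the negation ~(~[]((~r -> q) & q) -> []~[]((~r -> q) & q)):
1. ~(~[]((~r -> q) & q) -> []~[]((~r -> q) & q)), 0
2. ~[]((~r -> q) & q), 0
3. ~[]~[]((~r -> q) & q), 0
4. ~((~r -> q) & q), 1
5. ~q, 1
6. []((~r -> q) & q), 2
7. (~r -> q) & q, 2
8. ~r -> q, 2
9. q, 2
Accessibility: 0R0, 0R1, 0R2, 1R1, 2R2
Complete open branch: countermodel on an S4-frame, so not valid in S4, nor in K, T (the same frame is also a K-frame and a T-frame).
S5-tableau for the negation ~(~[]((~r -> q) & q) -> []~[]((~r -> q) & q)):
1. ~(~[]((~r -> q) & q) -> []~[]((~r -> q) & q)), 0
2. ~[]((~r -> q) & q), 0
3. ~[]~[]((~r -> q) & q), 0
4. ~((~r -> q) & q), 1
5. ~(~r -> q), 1
6. ~r, 1
7. ~q, 1
8. []((~r -> q) & q), 2
9. (~r -> q) & q, 0
10. ~r -> q, 0
11. q, 0
12. (~r -> q) & q, 1
13. ~r -> q, 1
14. q, 1
Accessibility: 0R0, 0R1, 0R2, 1R0, 1R1, 1R2, 2R0, 2R1, 2R2
Branch closes: q and ~q both at 1.
Every branch closes (one shown): valid in S5.

S5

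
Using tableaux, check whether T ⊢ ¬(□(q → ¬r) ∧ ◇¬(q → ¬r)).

Tableau for the negation □(q → ¬r) ∧ ◇¬(q → ¬r):
1. □(q → ¬r) ∧ ◇¬(q → ¬r), u
2. □(q → ¬r), u   [∧-rule on 1]
3. ◇¬(q → ¬r), u   [∧-rule on 1]
4. q → ¬r, u   [□-rule on 2 via uRu]
5. ¬r, u   [→-rule on 4 (branches; this branch)]
6. ¬(q → ¬r), v   [◇-rule on 3: fresh world v, uRv]
7. q, v   [¬→-rule on 6]
8. r, v   [¬→-rule on 6]
9. q → ¬r, v   [□-rule on 2 via uRv]
10. ¬r, v   [→-rule on 9 (branches; this branch)]
Accessibility: uRu, uRv, vRv
Branch closes: r and ¬r both at v.
Every branch of the negation's tableau closes; the branch above is one of them.

Yes, valid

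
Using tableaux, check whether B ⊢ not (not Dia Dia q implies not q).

Invalid (countermodel exists)

Tableau for the negation not Dia Dia q implies not q:
1. not Dia Dia q implies not q, u
2. not q, u   [implies-rule on 1 (branches; this branch)]
Accessibility: uRu
The negation has an open branch (countermodel exists).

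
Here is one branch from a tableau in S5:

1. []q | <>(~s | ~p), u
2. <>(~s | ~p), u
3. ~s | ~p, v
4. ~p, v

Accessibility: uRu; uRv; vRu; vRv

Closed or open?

Not closed

No atom appears with both signs at the same world.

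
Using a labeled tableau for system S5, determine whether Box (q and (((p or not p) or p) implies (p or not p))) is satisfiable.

1. Box (q and (((p or not p) or p) implies (p or not p))), 0
2. q and (((p or not p) or p) implies (p or not p)), 0   [Box-rule on 1 via 0R0]
3. q, 0   [and-rule on 2]
4. ((p or not p) or p) implies (p or not p), 0   [and-rule on 2]
5. p or not p, 0   [implies-rule on 4 (branches; this branch)]
6. not p, 0   [or-rule on 5 (branches; this branch)]
Accessibility: 0R0

Satisfiable (open branch found)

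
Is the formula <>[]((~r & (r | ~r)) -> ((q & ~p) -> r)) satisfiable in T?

Satisfiable (open branch found)

1. <>[]((~r & (r | ~r)) -> ((q & ~p) -> r)), 0
2. []((~r & (r | ~r)) -> ((q & ~p) -> r)), 1   [<>-rule on 1: fresh world 1, 0R1]
3. (~r & (r | ~r)) -> ((q & ~p) -> r), 1   [[]-rule on 2 via 1R1]
4. (q & ~p) -> r, 1   [->-rule on 3 (branches; this branch)]
5. r, 1   [->-rule on 4 (branches; this branch)]
Accessibility: 0R0, 0R1, 1R1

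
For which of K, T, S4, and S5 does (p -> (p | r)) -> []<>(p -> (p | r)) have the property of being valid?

T, S4, S5

K-tableau for the negation ~((p -> (p | r)) -> []<>(p -> (p | r))):
1. ~((p -> (p | r)) -> []<>(p -> (p | r))), w0
2. p -> (p | r), w0
3. ~[]<>(p -> (p | r)), w0
4. p | r, w0
5. r, w0
6. ~<>(p -> (p | r)), w1
Accessibility: w0Rw1
Complete open branch: countermodel on a K-frame, so not valid in K.
T-tableau for the negation ~((p -> (p | r)) -> []<>(p -> (p | r))):
1. ~((p -> (p | r)) -> []<>(p -> (p | r))), w0
2. p -> (p | r), w0
3. ~[]<>(p -> (p | r)), w0
4. p | r, w0
5. r, w0
6. ~<>(p -> (p | r)), w1
7. ~(p -> (p | r)), w1
8. p, w1
9. ~(p | r), w1
10. ~p, w1
11. ~r, w1
Accessibility: w0Rw0, w0Rw1, w1Rw1
Branch closes: p and ~p both at w1.
Every branch closes (one shown): valid in T, hence also in S4, S5 (every theorem of T is a theorem of S4 and S5).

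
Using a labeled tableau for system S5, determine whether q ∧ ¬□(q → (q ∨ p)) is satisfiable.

1. q ∧ ¬□(q → (q ∨ p)), 0
2. q, 0
3. ¬□(q → (q ∨ p)), 0
4. ¬(q → (q ∨ p)), 1
5. q, 1
6. ¬(q ∨ p), 1
7. ¬q, 1
8. ¬p, 1
Accessibility: 0R0, 0R1, 1R0, 1R1
Branch closes: q and ¬q both at 1.
All branches of the tableau close; one closing branch shown above.

No, unsatisfiable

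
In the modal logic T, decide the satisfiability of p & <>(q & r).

1. p & <>(q & r), u
2. p, u
3. <>(q & r), u
4. q & r, v
5. q, v
6. r, v
Accessibility: uRu, uRv, vRv

Satisfiable (open branch found)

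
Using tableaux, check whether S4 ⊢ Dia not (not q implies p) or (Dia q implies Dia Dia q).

Tableau for the negation not (Dia not (not q implies p) or (Dia q implies Dia Dia q)):
1. not (Dia not (not q implies p) or (Dia q implies Dia Dia q)), u
2. not Dia not (not q implies p), u   [neg-or-rule on 1]
3. not (Dia q implies Dia Dia q), u   [neg-or-rule on 1]
4. Dia q, u   [neg-implies-rule on 3]
5. not Dia Dia q, u   [neg-implies-rule on 3]
6. not q implies p, u   [neg-Dia-rule on 2 via uRu]
7. not Dia q, u   [neg-Dia-rule on 5 via uRu]
8. not q, u   [neg-Dia-rule on 7 via uRu]
9. p, u   [implies-rule on 6 (branches; this branch)]
10. q, v   [Dia-rule on 4: fresh world v, uRv]
11. not q implies p, v   [neg-Dia-rule on 2 via uRv]
12. not Dia q, v   [neg-Dia-rule on 5 via uRv]
13. not q, v   [neg-Dia-rule on 7 via uRv]
Accessibility: uRu, uRv, vRv
Branch closes: q and not q both at v.
All branches of the negation close; one closing branch shown above.

Valid in S4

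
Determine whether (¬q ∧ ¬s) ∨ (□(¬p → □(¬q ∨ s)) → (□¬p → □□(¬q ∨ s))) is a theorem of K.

Tableau for the negation ¬((¬q ∧ ¬s) ∨ (□(¬p → □(¬q ∨ s)) → (□¬p → □□(¬q ∨ s)))):
1. ¬((¬q ∧ ¬s) ∨ (□(¬p → □(¬q ∨ s)) → (□¬p → □□(¬q ∨ s)))), w0
2. ¬(¬q ∧ ¬s), w0
3. ¬(□(¬p → □(¬q ∨ s)) → (□¬p → □□(¬q ∨ s))), w0
4. □(¬p → □(¬q ∨ s)), w0
5. ¬(□¬p → □□(¬q ∨ s)), w0
6. □¬p, w0
7. ¬□□(¬q ∨ s), w0
8. s, w0
9. ¬□(¬q ∨ s), w1
10. ¬p → □(¬q ∨ s), w1
11. ¬p, w1
12. □(¬q ∨ s), w1
13. ¬(¬q ∨ s), w2
14. q, w2
15. ¬s, w2
16. ¬q ∨ s, w2
17. s, w2
Accessibility: w0Rw1, w1Rw2
Branch closes: s and ¬s both at w2.
All branches of the negation close; one closing branch shown above.

Valid in K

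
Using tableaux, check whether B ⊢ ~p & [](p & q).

Not valid

Tableau for the negation ~(~p & [](p & q)):
1. ~(~p & [](p & q)), 0
2. ~[](p & q), 0
3. ~(p & q), 1
4. ~q, 1
Accessibility: 0R0, 0R1, 1R0, 1R1
The negation has an open branch (countermodel exists).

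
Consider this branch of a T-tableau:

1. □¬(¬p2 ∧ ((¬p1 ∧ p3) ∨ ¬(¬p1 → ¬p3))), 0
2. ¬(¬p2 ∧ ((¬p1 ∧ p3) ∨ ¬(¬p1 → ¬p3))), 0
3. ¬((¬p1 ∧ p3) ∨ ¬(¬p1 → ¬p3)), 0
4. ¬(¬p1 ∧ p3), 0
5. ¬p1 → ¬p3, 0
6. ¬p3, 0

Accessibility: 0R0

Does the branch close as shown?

No world carries both an atom and its negation.

No, open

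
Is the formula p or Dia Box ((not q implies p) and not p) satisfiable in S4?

1. p or Dia Box ((not q implies p) and not p), u
2. Dia Box ((not q implies p) and not p), u   [or-rule on 1 (branches; this branch)]
3. Box ((not q implies p) and not p), v   [Dia-rule on 2: fresh world v, uRv]
4. (not q implies p) and not p, v   [Box-rule on 3 via vRv]
5. not q implies p, v   [and-rule on 4]
6. not p, v   [and-rule on 4]
7. q, v   [implies-rule on 5 (branches; this branch)]
Accessibility: uRu, uRv, vRv

Satisfiable (open branch found)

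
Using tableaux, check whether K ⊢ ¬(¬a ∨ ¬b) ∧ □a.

Not valid

Tableau for the negation ¬(¬(¬a ∨ ¬b) ∧ □a):
1. ¬(¬(¬a ∨ ¬b) ∧ □a), 0
2. ¬□a, 0   [¬∧-rule on 1 (branches; this branch)]
3. ¬a, 1   [¬□-rule on 2: fresh world 1, 0R1]
Accessibility: 0R1
The negation has an open branch (countermodel exists).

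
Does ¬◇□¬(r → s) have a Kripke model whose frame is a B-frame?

Yes, satisfiable

1. ¬◇□¬(r → s), w0
2. ¬□¬(r → s), w0
3. r → s, w1
4. ¬□¬(r → s), w1
5. s, w1
6. r → s, w2
7. s, w2
Accessibility: w0Rw0, w0Rw1, w1Rw0, w1Rw1, w1Rw2, w2Rw1, w2Rw2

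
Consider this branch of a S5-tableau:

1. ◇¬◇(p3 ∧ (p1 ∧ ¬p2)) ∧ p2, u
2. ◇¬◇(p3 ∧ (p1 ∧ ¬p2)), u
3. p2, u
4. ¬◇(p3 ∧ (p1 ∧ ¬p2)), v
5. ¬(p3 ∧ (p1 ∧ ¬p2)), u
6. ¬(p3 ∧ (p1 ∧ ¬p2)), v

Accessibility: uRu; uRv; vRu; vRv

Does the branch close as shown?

No atom appears with both signs at the same world.

Open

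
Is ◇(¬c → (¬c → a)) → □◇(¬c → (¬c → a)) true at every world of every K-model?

Tableau for the negation ¬(◇(¬c → (¬c → a)) → □◇(¬c → (¬c → a))):
1. ¬(◇(¬c → (¬c → a)) → □◇(¬c → (¬c → a))), 0
2. ◇(¬c → (¬c → a)), 0
3. ¬□◇(¬c → (¬c → a)), 0
4. ¬c → (¬c → a), 1
5. ¬c → a, 1
6. a, 1
7. ¬◇(¬c → (¬c → a)), 2
Accessibility: 0R1, 0R2
The negation has an open branch (countermodel exists).

No, not valid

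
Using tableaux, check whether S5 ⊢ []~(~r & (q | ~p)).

Invalid (countermodel exists)

Tableau for the negation ~[]~(~r & (q | ~p)):
1. ~[]~(~r & (q | ~p)), u
2. ~r & (q | ~p), v
3. ~r, v
4. q | ~p, v
5. ~p, v
Accessibility: uRu, uRv, vRu, vRv
The negation has an open branch (countermodel exists).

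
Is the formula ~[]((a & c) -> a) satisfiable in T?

1. ~[]((a & c) -> a), 0
2. ~((a & c) -> a), 1
3. a & c, 1
4. ~a, 1
5. a, 1
6. c, 1
Accessibility: 0R0, 0R1, 1R1
Branch closes: a and ~a both at 1.
All branches of the tableau close; one closing branch shown above.

No, unsatisfiable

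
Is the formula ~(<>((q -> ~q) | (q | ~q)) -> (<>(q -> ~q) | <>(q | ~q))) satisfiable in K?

Unsatisfiable

1. ~(<>((q -> ~q) | (q | ~q)) -> (<>(q -> ~q) | <>(q | ~q))), 0
2. <>((q -> ~q) | (q | ~q)), 0
3. ~(<>(q -> ~q) | <>(q | ~q)), 0
4. ~<>(q -> ~q), 0
5. ~<>(q | ~q), 0
6. (q -> ~q) | (q | ~q), 1
7. ~(q -> ~q), 1
8. q, 1
9. ~(q | ~q), 1
10. ~q, 1
Accessibility: 0R1
Branch closes: q and ~q both at 1.
(One branch shown.) All branches close.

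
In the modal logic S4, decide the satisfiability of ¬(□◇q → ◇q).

Unsatisfiable

1. ¬(□◇q → ◇q), u
2. □◇q, u   [¬→-rule on 1]
3. ¬◇q, u   [¬→-rule on 1]
4. ◇q, u   [□-rule on 2 via uRu]
5. ¬q, u   [¬◇-rule on 3 via uRu]
6. q, v   [◇-rule on 4: fresh world v, uRv]
7. ◇q, v   [□-rule on 2 via uRv]
8. ¬q, v   [¬◇-rule on 3 via uRv]
Accessibility: uRu, uRv, vRv
Branch closes: q and ¬q both at v.
(One branch shown.) All branches close.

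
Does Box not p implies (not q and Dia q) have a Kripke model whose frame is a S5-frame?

1. Box not p implies (not q and Dia q), w0
2. not q and Dia q, w0
3. not q, w0
4. Dia q, w0
5. q, w1
Accessibility: w0Rw0, w0Rw1, w1Rw0, w1Rw1

Satisfiable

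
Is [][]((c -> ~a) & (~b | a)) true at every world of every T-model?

Not valid

Tableau for the negation ~[][]((c -> ~a) & (~b | a)):
1. ~[][]((c -> ~a) & (~b | a)), 0
2. ~[]((c -> ~a) & (~b | a)), 1
3. ~((c -> ~a) & (~b | a)), 2
4. ~(~b | a), 2
5. b, 2
6. ~a, 2
Accessibility: 0R0, 0R1, 1R1, 1R2, 2R2
The negation has an open branch (countermodel exists).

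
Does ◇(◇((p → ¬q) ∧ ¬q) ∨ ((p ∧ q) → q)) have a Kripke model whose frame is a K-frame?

1. ◇(◇((p → ¬q) ∧ ¬q) ∨ ((p ∧ q) → q)), w0
2. ◇((p → ¬q) ∧ ¬q) ∨ ((p ∧ q) → q), w1
3. (p ∧ q) → q, w1
4. q, w1
Accessibility: w0Rw1

Yes, satisfiable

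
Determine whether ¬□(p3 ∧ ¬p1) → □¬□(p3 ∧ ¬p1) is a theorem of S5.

Yes, valid

Tableau for the negation ¬(¬□(p3 ∧ ¬p1) → □¬□(p3 ∧ ¬p1)):
1. ¬(¬□(p3 ∧ ¬p1) → □¬□(p3 ∧ ¬p1)), w0
2. ¬□(p3 ∧ ¬p1), w0
3. ¬□¬□(p3 ∧ ¬p1), w0
4. ¬(p3 ∧ ¬p1), w1
5. p1, w1
6. □(p3 ∧ ¬p1), w2
7. p3 ∧ ¬p1, w0
8. p3, w0
9. ¬p1, w0
10. p3 ∧ ¬p1, w1
11. p3, w1
12. ¬p1, w1
Accessibility: w0Rw0, w0Rw1, w0Rw2, w1Rw0, w1Rw1, w1Rw2, w2Rw0, w2Rw1, w2Rw2
Branch closes: p1 and ¬p1 both at w1.
All branches of the negation close; one closing branch shown above.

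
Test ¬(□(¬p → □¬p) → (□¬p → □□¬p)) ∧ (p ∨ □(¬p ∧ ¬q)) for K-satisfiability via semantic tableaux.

1. ¬(□(¬p → □¬p) → (□¬p → □□¬p)) ∧ (p ∨ □(¬p ∧ ¬q)), u
2. ¬(□(¬p → □¬p) → (□¬p → □□¬p)), u   [∧-rule on 1]
3. p ∨ □(¬p ∧ ¬q), u   [∧-rule on 1]
4. □(¬p → □¬p), u   [¬→-rule on 2]
5. ¬(□¬p → □□¬p), u   [¬→-rule on 2]
6. □¬p, u   [¬→-rule on 5]
7. ¬□□¬p, u   [¬→-rule on 5]
8. □(¬p ∧ ¬q), u   [∨-rule on 3 (branches; this branch)]
9. ¬□¬p, v   [¬□-rule on 7: fresh world v, uRv]
10. ¬p → □¬p, v   [□-rule on 4 via uRv]
11. ¬p, v   [□-rule on 6 via uRv]
12. ¬p ∧ ¬q, v   [□-rule on 8 via uRv]
13. ¬q, v   [∧-rule on 12]
14. □¬p, v   [→-rule on 10 (branches; this branch)]
15. p, w   [¬□-rule on 9: fresh world w, vRw]
16. ¬p, w   [□-rule on 14 via vRw]
Accessibility: uRv, vRw
Branch closes: p and ¬p both at w.
All branches of the tableau close; one closing branch shown above.

No, unsatisfiable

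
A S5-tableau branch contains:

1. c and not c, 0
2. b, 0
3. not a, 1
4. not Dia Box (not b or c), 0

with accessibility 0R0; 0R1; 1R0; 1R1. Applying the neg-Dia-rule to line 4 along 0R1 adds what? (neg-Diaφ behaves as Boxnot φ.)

neg-Diaφ behaves as Boxnot φ: propagate the negated body to each accessible world.

not Box (not b or c), 1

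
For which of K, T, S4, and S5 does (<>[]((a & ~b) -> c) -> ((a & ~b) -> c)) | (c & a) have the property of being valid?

S5

S5-tableau for the negation ~((<>[]((a & ~b) -> c) -> ((a & ~b) -> c)) | (c & a)):
1. ~((<>[]((a & ~b) -> c) -> ((a & ~b) -> c)) | (c & a)), w0
2. ~(<>[]((a & ~b) -> c) -> ((a & ~b) -> c)), w0
3. ~(c & a), w0
4. <>[]((a & ~b) -> c), w0
5. ~((a & ~b) -> c), w0
6. a & ~b, w0
7. ~c, w0
8. a, w0
9. ~b, w0
10. []((a & ~b) -> c), w1
11. (a & ~b) -> c, w0
12. (a & ~b) -> c, w1
13. ~(a & ~b), w0
14. c, w1
15. b, w0
Accessibility: w0Rw0, w0Rw1, w1Rw0, w1Rw1
Branch closes: b and ~b both at w0.
Every branch closes (one shown): valid in S5.
S4-tableau for the negation ~((<>[]((a & ~b) -> c) -> ((a & ~b) -> c)) | (c & a)):
1. ~((<>[]((a & ~b) -> c) -> ((a & ~b) -> c)) | (c & a)), w0
2. ~(<>[]((a & ~b) -> c) -> ((a & ~b) -> c)), w0
3. ~(c & a), w0
4. <>[]((a & ~b) -> c), w0
5. ~((a & ~b) -> c), w0
6. a & ~b, w0
7. ~c, w0
8. a, w0
9. ~b, w0
10. []((a & ~b) -> c), w1
11. (a & ~b) -> c, w1
12. c, w1
Accessibility: w0Rw0, w0Rw1, w1Rw1
Complete open branch: countermodel on an S4-frame, so not valid in S4, nor in K, T (the same frame is also a K-frame and a T-frame).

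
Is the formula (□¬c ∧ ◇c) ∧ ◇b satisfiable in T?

1. (□¬c ∧ ◇c) ∧ ◇b, 0
2. □¬c ∧ ◇c, 0
3. ◇b, 0
4. □¬c, 0
5. ◇c, 0
6. ¬c, 0
7. b, 1
8. ¬c, 1
9. c, 2
10. ¬c, 2
Accessibility: 0R0, 0R1, 0R2, 1R1, 2R2
Branch closes: c and ¬c both at 2.
Every branch closes; the branch above is one of them.

Unsatisfiable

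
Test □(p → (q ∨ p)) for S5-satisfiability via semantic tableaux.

Satisfiable

1. □(p → (q ∨ p)), w0
2. p → (q ∨ p), w0
3. q ∨ p, w0
4. p, w0
Accessibility: w0Rw0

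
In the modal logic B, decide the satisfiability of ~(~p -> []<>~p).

1. ~(~p -> []<>~p), w0
2. ~p, w0
3. ~[]<>~p, w0
4. ~<>~p, w1
5. p, w0
Accessibility: w0Rw0, w0Rw1, w1Rw0, w1Rw1
Branch closes: p and ~p both at w0.
(One branch shown.) All branches close.

Unsatisfiable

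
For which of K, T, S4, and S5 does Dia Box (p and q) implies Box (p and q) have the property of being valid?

S4-tableau for the negation not (Dia Box (p and q) implies Box (p and q)):
1. not (Dia Box (p and q) implies Box (p and q)), 0
2. Dia Box (p and q), 0   [neg-implies-rule on 1]
3. not Box (p and q), 0   [neg-implies-rule on 1]
4. Box (p and q), 1   [Dia-rule on 2: fresh world 1, 0R1]
5. p and q, 1   [Box-rule on 4 via 1R1]
6. p, 1   [and-rule on 5]
7. q, 1   [and-rule on 5]
8. not (p and q), 2   [neg-Box-rule on 3: fresh world 2, 0R2]
9. not q, 2   [neg-and-rule on 8 (branches; this branch)]
Accessibility: 0R0, 0R1, 0R2, 1R1, 2R2
Complete open branch: countermodel on an S4-frame, so not valid in S4, nor in K, T (the same frame is also a K-frame and a T-frame).
S5-tableau for the negation not (Dia Box (p and q) implies Box (p and q)):
1. not (Dia Box (p and q) implies Box (p and q)), 0
2. Dia Box (p and q), 0   [neg-implies-rule on 1]
3. not Box (p and q), 0   [neg-implies-rule on 1]
4. Box (p and q), 1   [Dia-rule on 2: fresh world 1, 0R1]
5. p and q, 0   [Box-rule on 4 via 1R0]
6. p, 0   [and-rule on 5]
7. q, 0   [and-rule on 5]
8. p and q, 1   [Box-rule on 4 via 1R1]
9. p, 1   [and-rule on 8]
10. q, 1   [and-rule on 8]
11. not (p and q), 2   [neg-Box-rule on 3: fresh world 2, 0R2]
12. p and q, 2   [Box-rule on 4 via 1R2]
13. p, 2   [and-rule on 12]
14. q, 2   [and-rule on 12]
15. not q, 2   [neg-and-rule on 11 (branches; this branch)]
Accessibility: 0R0, 0R1, 0R2, 1R0, 1R1, 1R2, 2R0, 2R1, 2R2
Branch closes: q and not q both at 2.
Every branch closes (one shown): valid in S5.

S5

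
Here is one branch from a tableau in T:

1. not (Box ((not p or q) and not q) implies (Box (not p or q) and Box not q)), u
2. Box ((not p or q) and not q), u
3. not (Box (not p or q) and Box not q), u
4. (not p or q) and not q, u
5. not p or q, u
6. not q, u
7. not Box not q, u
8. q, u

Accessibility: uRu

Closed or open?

Yes, closed

Both q and not q appear at u.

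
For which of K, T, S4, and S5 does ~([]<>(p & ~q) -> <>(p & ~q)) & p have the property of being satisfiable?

K

K-tableau for the formula:
1. ~([]<>(p & ~q) -> <>(p & ~q)) & p, u
2. ~([]<>(p & ~q) -> <>(p & ~q)), u   [&-rule on 1]
3. p, u   [&-rule on 1]
4. []<>(p & ~q), u   [~->-rule on 2]
5. ~<>(p & ~q), u   [~->-rule on 2]
Complete open branch: satisfiable in K.
T-tableau for the formula:
1. ~([]<>(p & ~q) -> <>(p & ~q)) & p, u
2. ~([]<>(p & ~q) -> <>(p & ~q)), u   [&-rule on 1]
3. p, u   [&-rule on 1]
4. []<>(p & ~q), u   [~->-rule on 2]
5. ~<>(p & ~q), u   [~->-rule on 2]
6. <>(p & ~q), u   [[]-rule on 4 via uRu]
7. ~(p & ~q), u   [~<>-rule on 5 via uRu]
8. q, u   [~&-rule on 7 (branches; this branch)]
9. p & ~q, v   [<>-rule on 6: fresh world v, uRv]
10. p, v   [&-rule on 9]
11. ~q, v   [&-rule on 9]
12. <>(p & ~q), v   [[]-rule on 4 via uRv]
13. ~(p & ~q), v   [~<>-rule on 5 via uRv]
14. q, v   [~&-rule on 13 (branches; this branch)]
Accessibility: uRu, uRv, vRv
Branch closes: q and ~q both at v.
Every branch closes (one shown): unsatisfiable in T, hence also in S4, S5 (every S4/S5-frame is a T-frame).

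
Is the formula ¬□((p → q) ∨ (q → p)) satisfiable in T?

Unsatisfiable (every branch closes)

1. ¬□((p → q) ∨ (q → p)), u
2. ¬((p → q) ∨ (q → p)), v
3. ¬(p → q), v
4. ¬(q → p), v
5. p, v
6. ¬q, v
7. q, v
8. ¬p, v
Accessibility: uRu, uRv, vRv
Branch closes: q and ¬q both at v.
All branches of the tableau close; one closing branch shown above.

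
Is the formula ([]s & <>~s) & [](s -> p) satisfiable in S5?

1. ([]s & <>~s) & [](s -> p), 0
2. []s & <>~s, 0
3. [](s -> p), 0
4. []s, 0
5. <>~s, 0
6. s -> p, 0
7. s, 0
8. p, 0
9. ~s, 1
10. s -> p, 1
11. s, 1
Accessibility: 0R0, 0R1, 1R0, 1R1
Branch closes: s and ~s both at 1.
All branches of the tableau close; one closing branch shown above.

Unsatisfiable (every branch closes)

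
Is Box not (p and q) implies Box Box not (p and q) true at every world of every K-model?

Invalid (countermodel exists)

Tableau for the negation not (Box not (p and q) implies Box Box not (p and q)):
1. not (Box not (p and q) implies Box Box not (p and q)), w0
2. Box not (p and q), w0
3. not Box Box not (p and q), w0
4. not Box not (p and q), w1
5. not (p and q), w1
6. not q, w1
7. p and q, w2
8. p, w2
9. q, w2
Accessibility: w0Rw1, w1Rw2
The negation has an open branch (countermodel exists).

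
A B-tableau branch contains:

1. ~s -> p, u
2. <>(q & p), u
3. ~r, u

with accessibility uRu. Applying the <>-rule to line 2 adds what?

a fresh world v with uRv, and q & p at v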